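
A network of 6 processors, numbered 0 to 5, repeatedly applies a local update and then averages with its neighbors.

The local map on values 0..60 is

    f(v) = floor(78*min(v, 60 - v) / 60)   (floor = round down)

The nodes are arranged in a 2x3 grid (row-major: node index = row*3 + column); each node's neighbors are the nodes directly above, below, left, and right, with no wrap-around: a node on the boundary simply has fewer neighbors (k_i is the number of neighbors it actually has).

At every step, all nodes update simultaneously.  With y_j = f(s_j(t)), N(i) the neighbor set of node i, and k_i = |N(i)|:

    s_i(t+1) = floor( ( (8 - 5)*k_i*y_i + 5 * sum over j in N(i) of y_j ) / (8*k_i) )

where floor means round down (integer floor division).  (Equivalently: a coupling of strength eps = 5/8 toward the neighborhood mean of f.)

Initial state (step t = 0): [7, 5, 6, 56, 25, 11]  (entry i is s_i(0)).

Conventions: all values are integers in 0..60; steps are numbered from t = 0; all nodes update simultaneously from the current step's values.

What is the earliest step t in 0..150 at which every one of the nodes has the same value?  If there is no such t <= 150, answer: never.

Simulating step by step:
t=0: [7, 5, 6, 56, 25, 11]  (not all equal)
t=1: [6, 12, 8, 14, 17, 17]  (not all equal)
t=2: [12, 13, 15, 15, 19, 18]  (not all equal)
t=3: [16, 18, 19, 19, 21, 22]  (not all equal)
t=4: [22, 23, 24, 23, 25, 26]  (not all equal)
t=5: [28, 29, 31, 29, 30, 32]  (not all equal)
t=6: [36, 37, 36, 37, 37, 37]  (not all equal)
t=7: [29, 29, 29, 29, 29, 29]  (all equal)

Answer: 7
Key observation: Synchronization is absorbing here: once all nodes are equal they stay equal, and step 7 is the first all-equal step.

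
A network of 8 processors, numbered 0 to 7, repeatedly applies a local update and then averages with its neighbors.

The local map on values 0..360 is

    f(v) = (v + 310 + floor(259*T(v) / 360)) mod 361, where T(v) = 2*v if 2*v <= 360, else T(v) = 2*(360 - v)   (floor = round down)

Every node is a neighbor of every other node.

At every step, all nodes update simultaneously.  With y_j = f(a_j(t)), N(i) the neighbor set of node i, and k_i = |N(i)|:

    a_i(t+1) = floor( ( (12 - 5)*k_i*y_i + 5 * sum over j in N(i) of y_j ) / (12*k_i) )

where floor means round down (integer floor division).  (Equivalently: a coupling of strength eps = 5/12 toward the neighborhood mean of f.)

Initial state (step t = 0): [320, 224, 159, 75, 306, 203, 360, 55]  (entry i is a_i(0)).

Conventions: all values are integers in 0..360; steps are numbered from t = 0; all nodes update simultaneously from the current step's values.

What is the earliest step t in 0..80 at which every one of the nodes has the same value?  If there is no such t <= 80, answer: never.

Simulating step by step:
t=0: [320, 224, 159, 75, 306, 203, 360, 55]  (not all equal)
t=1: [262, 95, 267, 160, 265, 100, 253, 135]  (not all equal)
t=2: [326, 236, 325, 320, 325, 243, 328, 288]  (not all equal)
t=3: [307, 139, 307, 308, 307, 326, 307, 316]  (not all equal)
t=4: [328, 305, 328, 328, 328, 323, 328, 326]  (not all equal)
t=5: [323, 328, 323, 323, 323, 324, 323, 323]  (not all equal)
t=6: [324, 323, 324, 324, 324, 324, 324, 324]  (not all equal)
t=7: [324, 324, 324, 324, 324, 324, 324, 324]  (all equal)

Answer: 7
Key observation: Synchronization is absorbing here: once all nodes are equal they stay equal, and step 7 is the first all-equal step.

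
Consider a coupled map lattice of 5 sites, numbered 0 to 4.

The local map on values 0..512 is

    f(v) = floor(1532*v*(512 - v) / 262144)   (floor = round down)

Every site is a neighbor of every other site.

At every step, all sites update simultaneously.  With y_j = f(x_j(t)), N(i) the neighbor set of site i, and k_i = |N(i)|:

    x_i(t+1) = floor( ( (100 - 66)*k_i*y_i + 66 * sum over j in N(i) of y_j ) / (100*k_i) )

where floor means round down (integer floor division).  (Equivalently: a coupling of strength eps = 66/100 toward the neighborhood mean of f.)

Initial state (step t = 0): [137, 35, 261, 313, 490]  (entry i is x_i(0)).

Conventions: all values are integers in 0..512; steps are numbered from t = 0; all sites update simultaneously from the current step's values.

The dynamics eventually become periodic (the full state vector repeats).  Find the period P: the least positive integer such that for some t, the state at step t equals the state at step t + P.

Simulating step by step:
t=0: [137, 35, 261, 313, 490]
t=1: [251, 215, 265, 262, 209]
t=2: [378, 376, 378, 378, 376]
t=3: [296, 297, 296, 296, 297]
t=4: [373, 373, 373, 373, 373]
t=5: [302, 302, 302, 302, 302]
t=6: [370, 370, 370, 370, 370]
t=7: [307, 307, 307, 307, 307]
t=8: [367, 367, 367, 367, 367]
t=9: [310, 310, 310, 310, 310]
t=10: [365, 365, 365, 365, 365]
t=11: [313, 313, 313, 313, 313]
t=12: [364, 364, 364, 364, 364]
t=13: [314, 314, 314, 314, 314]
t=14: [363, 363, 363, 363, 363]
t=15: [316, 316, 316, 316, 316]
t=16: [361, 361, 361, 361, 361]
t=17: [318, 318, 318, 318, 318]
t=18: [360, 360, 360, 360, 360]
t=19: [319, 319, 319, 319, 319]
t=20: [359, 359, 359, 359, 359]
t=21: [320, 320, 320, 320, 320]
t=22: [359, 359, 359, 359, 359]

Answer: 2
Key observation: The state at step 20, [359, 359, 359, 359, 359], reappears at step 22 — and no state repeats earlier — so the cycle the system enters has period 2.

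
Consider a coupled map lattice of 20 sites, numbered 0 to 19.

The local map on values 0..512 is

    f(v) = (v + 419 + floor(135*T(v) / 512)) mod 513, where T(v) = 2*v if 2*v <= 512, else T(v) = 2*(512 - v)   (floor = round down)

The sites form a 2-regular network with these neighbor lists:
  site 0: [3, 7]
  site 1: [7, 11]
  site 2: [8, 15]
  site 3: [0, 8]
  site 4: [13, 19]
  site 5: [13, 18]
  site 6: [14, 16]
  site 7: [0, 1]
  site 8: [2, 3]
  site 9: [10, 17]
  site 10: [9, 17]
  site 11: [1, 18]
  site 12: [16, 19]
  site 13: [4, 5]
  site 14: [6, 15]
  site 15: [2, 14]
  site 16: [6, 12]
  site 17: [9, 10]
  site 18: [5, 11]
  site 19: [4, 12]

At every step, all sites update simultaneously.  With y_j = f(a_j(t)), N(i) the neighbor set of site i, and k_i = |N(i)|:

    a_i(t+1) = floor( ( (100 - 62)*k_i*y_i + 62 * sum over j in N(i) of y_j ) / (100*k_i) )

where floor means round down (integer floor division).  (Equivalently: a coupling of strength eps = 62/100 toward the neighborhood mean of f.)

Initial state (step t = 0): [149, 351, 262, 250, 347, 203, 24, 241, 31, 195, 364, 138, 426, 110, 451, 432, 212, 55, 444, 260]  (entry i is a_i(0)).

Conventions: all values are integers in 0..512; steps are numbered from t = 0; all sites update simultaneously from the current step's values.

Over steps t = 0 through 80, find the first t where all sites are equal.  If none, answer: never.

Simulating step by step:
t=0: [149, 351, 262, 250, 347, 203, 24, 241, 31, 195, 364, 138, 426, 110, 451, 432, 212, 55, 444, 260]  (not all equal)
t=1: [224, 250, 375, 294, 244, 224, 364, 251, 358, 340, 351, 269, 306, 200, 406, 357, 344, 361, 249, 335]  (not all equal)
t=2: [281, 292, 347, 303, 274, 248, 350, 275, 337, 340, 341, 292, 329, 243, 353, 353, 335, 341, 279, 312]  (not all equal)
t=3: [310, 311, 339, 320, 301, 288, 339, 308, 331, 336, 336, 311, 329, 287, 341, 341, 335, 336, 302, 319]  (not all equal)
t=4: [323, 321, 335, 327, 318, 313, 335, 321, 331, 334, 334, 320, 330, 313, 336, 336, 333, 334, 317, 325]  (not all equal)
t=5: [328, 327, 333, 330, 326, 323, 333, 327, 332, 333, 333, 326, 331, 323, 334, 334, 332, 333, 325, 328]  (not all equal)
t=6: [330, 330, 332, 331, 329, 328, 332, 330, 332, 333, 333, 329, 331, 328, 333, 333, 332, 333, 329, 331]  (not all equal)
t=7: [331, 331, 332, 331, 331, 331, 332, 331, 332, 333, 333, 331, 332, 331, 332, 332, 332, 333, 331, 331]  (not all equal)
t=8: [332, 332, 332, 332, 332, 332, 332, 332, 332, 333, 333, 332, 332, 332, 332, 332, 332, 333, 332, 332]  (not all equal)
t=9: [332, 332, 332, 332, 332, 332, 332, 332, 332, 333, 333, 332, 332, 332, 332, 332, 332, 333, 332, 332]  (not all equal)

Answer: never
Key observation: The state at step 8 reappears at step 9 — the system is in a cycle of period 1 from step 8 on.  No step 0..9 is synchronized, and the cycle repeats forever, so no step up to 80 (or ever) has all sites equal.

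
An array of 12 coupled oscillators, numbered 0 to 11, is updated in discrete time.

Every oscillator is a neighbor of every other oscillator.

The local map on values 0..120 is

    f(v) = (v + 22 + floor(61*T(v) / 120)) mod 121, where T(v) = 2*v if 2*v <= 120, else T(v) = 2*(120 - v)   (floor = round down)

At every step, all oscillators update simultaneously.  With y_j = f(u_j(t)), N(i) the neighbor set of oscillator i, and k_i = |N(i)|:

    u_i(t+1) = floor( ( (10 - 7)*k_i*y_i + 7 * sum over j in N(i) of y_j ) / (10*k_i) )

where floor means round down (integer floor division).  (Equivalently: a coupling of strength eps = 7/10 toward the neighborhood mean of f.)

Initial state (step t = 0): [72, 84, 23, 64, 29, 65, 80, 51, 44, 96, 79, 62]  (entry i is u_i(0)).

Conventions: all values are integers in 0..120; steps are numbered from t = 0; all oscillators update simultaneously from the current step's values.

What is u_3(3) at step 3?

Simulating step by step:
t=0: [72, 84, 23, 64, 29, 65, 80, 51, 44, 96, 79, 62]
t=1: [32, 32, 43, 32, 46, 32, 32, 28, 53, 32, 32, 32]
t=2: [83, 83, 88, 83, 90, 83, 83, 81, 64, 83, 83, 83]
t=3: [21, 21, 21, 21, 21, 21, 21, 21, 21, 21, 21, 21]

Answer: u_3(3) = 21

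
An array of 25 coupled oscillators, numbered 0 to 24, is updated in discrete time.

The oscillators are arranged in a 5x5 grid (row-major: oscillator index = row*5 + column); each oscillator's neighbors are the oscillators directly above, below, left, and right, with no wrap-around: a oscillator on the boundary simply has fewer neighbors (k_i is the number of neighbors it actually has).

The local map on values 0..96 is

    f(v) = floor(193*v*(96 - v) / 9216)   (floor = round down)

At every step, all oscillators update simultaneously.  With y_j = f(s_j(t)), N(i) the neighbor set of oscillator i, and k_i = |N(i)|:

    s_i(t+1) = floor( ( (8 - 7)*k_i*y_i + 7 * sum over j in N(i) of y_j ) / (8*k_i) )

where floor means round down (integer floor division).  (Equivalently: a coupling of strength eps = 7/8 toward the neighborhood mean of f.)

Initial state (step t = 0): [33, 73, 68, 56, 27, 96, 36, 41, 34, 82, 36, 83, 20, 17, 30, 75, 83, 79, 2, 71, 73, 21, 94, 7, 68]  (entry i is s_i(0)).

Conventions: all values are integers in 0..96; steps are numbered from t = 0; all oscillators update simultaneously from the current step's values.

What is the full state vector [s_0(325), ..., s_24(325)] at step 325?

Answer: [48, 48, 48, 48, 48, 48, 48, 48, 48, 48, 48, 48, 48, 48, 48, 48, 48, 48, 48, 48, 48, 48, 48, 48, 48]
Key observation: The state at step 5, [48, 48, 48, 48, 48, 48, 48, 48, 48, 48, 48, 48, 48, 48, 48, 48, 48, 48, 48, 48, 48, 48, 48, 48, 48], reappears at step 6: the system is in a cycle of period 1 from step 5 on.  Therefore the state at step 325 equals the state at step 5 + ((325 - 5) mod 1) = 5, which is [48, 48, 48, 48, 48, 48, 48, 48, 48, 48, 48, 48, 48, 48, 48, 48, 48, 48, 48, 48, 48, 48, 48, 48, 48].

Derivation:
t=0: [33, 73, 68, 56, 27, 96, 36, 41, 34, 82, 36, 83, 20, 17, 30, 75, 83, 79, 2, 71, 73, 21, 94, 7, 68]
t=1: [20, 41, 42, 41, 35, 38, 28, 40, 37, 39, 21, 34, 31, 29, 31, 33, 27, 16, 23, 28, 32, 21, 21, 14, 26]
t=2: [44, 40, 46, 45, 46, 35, 44, 43, 44, 43, 42, 38, 39, 40, 41, 38, 36, 35, 32, 38, 38, 36, 27, 33, 32]
t=3: [45, 47, 47, 47, 47, 46, 45, 47, 47, 47, 45, 46, 45, 45, 46, 46, 45, 43, 44, 43, 45, 43, 43, 41, 44]
t=4: [48, 48, 48, 48, 48, 48, 48, 48, 48, 48, 48, 48, 47, 47, 47, 48, 47, 47, 47, 47, 47, 47, 47, 47, 47]
t=5: [48, 48, 48, 48, 48, 48, 48, 48, 48, 48, 48, 48, 48, 48, 48, 48, 48, 48, 48, 48, 48, 48, 48, 48, 48]
t=6: [48, 48, 48, 48, 48, 48, 48, 48, 48, 48, 48, 48, 48, 48, 48, 48, 48, 48, 48, 48, 48, 48, 48, 48, 48]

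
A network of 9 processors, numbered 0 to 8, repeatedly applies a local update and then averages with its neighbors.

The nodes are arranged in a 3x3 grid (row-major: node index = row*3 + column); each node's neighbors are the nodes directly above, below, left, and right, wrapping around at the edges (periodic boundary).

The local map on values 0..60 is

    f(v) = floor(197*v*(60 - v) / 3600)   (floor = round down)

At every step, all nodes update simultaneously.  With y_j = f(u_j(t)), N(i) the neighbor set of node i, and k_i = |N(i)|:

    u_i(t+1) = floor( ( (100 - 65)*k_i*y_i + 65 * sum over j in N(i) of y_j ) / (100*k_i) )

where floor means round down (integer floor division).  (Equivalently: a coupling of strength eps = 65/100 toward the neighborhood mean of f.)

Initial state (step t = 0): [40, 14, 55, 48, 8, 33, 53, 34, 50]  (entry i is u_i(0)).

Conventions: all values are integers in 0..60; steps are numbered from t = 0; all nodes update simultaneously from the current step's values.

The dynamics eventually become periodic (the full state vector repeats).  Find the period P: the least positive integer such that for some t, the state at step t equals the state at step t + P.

Simulating step by step:
t=0: [40, 14, 55, 48, 8, 33, 53, 34, 50]
t=1: [31, 33, 30, 32, 34, 32, 31, 33, 30]
t=2: [48, 48, 48, 48, 48, 48, 48, 48, 48]
t=3: [31, 31, 31, 31, 31, 31, 31, 31, 31]
t=4: [49, 49, 49, 49, 49, 49, 49, 49, 49]
t=5: [29, 29, 29, 29, 29, 29, 29, 29, 29]
t=6: [49, 49, 49, 49, 49, 49, 49, 49, 49]

Answer: 2
Key observation: The state at step 4, [49, 49, 49, 49, 49, 49, 49, 49, 49], reappears at step 6 — and no state repeats earlier — so the cycle the system enters has period 2.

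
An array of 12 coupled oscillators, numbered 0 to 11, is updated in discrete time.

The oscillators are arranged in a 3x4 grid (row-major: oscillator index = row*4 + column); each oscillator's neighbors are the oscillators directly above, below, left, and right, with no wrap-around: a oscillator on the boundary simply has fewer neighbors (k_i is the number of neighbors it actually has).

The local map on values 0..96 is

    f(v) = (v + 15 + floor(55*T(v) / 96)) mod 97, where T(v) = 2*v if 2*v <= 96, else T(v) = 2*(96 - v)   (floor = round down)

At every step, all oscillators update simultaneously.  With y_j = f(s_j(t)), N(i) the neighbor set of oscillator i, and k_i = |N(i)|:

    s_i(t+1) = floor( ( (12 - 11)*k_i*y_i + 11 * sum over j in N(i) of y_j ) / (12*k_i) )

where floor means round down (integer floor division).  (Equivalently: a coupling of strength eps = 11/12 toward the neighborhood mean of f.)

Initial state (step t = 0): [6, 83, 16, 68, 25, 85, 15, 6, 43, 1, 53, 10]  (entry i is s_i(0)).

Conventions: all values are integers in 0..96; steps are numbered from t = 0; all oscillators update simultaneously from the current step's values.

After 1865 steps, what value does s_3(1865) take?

Simulating step by step:
t=0: [6, 83, 16, 68, 25, 85, 15, 6, 43, 1, 53, 10]
t=1: [40, 29, 28, 36, 21, 34, 29, 33, 39, 15, 32, 24]
t=2: [63, 56, 81, 81, 32, 67, 82, 78, 49, 56, 64, 82]
t=3: [48, 17, 16, 16, 24, 32, 16, 16, 48, 18, 17, 16]
t=4: [55, 51, 49, 49, 43, 57, 57, 49, 56, 51, 50, 49]
t=5: [15, 19, 19, 20, 18, 17, 19, 19, 15, 19, 19, 20]
t=6: [53, 51, 55, 55, 48, 54, 54, 56, 53, 51, 55, 55]
t=7: [20, 19, 19, 19, 20, 20, 19, 19, 20, 19, 19, 19]
t=8: [56, 56, 55, 55, 57, 55, 55, 55, 56, 56, 55, 55]
t=9: [19, 19, 19, 19, 19, 19, 19, 19, 19, 19, 19, 19]
t=10: [55, 55, 55, 55, 55, 55, 55, 55, 55, 55, 55, 55]
t=11: [19, 19, 19, 19, 19, 19, 19, 19, 19, 19, 19, 19]

Answer: s_3(1865) = 19
Key observation: The state at step 9, [19, 19, 19, 19, 19, 19, 19, 19, 19, 19, 19, 19], reappears at step 11: the system is in a cycle of period 2 from step 9 on.  Therefore the state at step 1865 equals the state at step 9 + ((1865 - 9) mod 2) = 9, which is [19, 19, 19, 19, 19, 19, 19, 19, 19, 19, 19, 19].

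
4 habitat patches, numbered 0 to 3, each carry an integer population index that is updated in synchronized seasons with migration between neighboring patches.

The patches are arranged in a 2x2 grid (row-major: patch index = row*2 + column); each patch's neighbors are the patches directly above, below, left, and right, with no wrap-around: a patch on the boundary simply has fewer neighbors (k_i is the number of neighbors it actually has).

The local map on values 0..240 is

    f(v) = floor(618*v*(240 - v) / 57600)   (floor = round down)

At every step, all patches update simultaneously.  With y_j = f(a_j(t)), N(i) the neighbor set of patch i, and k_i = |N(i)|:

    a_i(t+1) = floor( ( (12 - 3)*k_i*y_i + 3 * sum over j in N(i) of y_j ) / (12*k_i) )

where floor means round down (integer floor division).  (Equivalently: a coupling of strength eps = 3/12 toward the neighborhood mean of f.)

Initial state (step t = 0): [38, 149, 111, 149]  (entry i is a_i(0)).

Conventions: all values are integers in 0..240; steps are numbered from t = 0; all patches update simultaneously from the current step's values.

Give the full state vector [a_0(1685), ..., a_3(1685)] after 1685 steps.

Simulating step by step:
t=0: [38, 149, 111, 149]
t=1: [98, 137, 143, 146]
t=2: [149, 150, 148, 147]
t=3: [145, 144, 145, 145]
t=4: [147, 147, 147, 147]
t=5: [146, 146, 146, 146]
t=6: [147, 147, 147, 147]

Answer: [146, 146, 146, 146]
Key observation: The state at step 4, [147, 147, 147, 147], reappears at step 6: the system is in a cycle of period 2 from step 4 on.  Therefore the state at step 1685 equals the state at step 4 + ((1685 - 4) mod 2) = 5, which is [146, 146, 146, 146].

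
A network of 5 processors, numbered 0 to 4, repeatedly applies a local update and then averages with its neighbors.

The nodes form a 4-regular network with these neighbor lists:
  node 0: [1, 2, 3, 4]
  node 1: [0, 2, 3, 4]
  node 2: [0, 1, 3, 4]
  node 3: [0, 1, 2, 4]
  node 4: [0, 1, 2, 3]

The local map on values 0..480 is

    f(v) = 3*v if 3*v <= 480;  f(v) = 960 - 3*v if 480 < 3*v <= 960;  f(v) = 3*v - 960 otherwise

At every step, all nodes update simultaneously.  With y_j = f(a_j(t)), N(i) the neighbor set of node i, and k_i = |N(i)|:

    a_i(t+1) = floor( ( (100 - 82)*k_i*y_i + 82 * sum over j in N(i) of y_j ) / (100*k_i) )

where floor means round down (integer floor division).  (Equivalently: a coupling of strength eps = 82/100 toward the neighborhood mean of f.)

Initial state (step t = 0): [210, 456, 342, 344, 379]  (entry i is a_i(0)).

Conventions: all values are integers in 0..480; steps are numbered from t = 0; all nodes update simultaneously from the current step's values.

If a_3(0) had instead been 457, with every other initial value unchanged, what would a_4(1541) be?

Simulating step by step:
t=0: [210, 456, 342, 457, 379]
t=1: [277, 275, 283, 275, 280]
t=2: [125, 125, 126, 125, 126]
t=3: [376, 376, 376, 376, 376]
t=4: [168, 168, 168, 168, 168]
t=5: [456, 456, 456, 456, 456]
t=6: [408, 408, 408, 408, 408]
t=7: [264, 264, 264, 264, 264]
t=8: [168, 168, 168, 168, 168]

Answer: a_4(1541) = 456
Key observation: The state at step 4, [168, 168, 168, 168, 168], reappears at step 8: the system is in a cycle of period 4 from step 4 on.  Therefore the state at step 1541 equals the state at step 4 + ((1541 - 4) mod 4) = 5, which is [456, 456, 456, 456, 456].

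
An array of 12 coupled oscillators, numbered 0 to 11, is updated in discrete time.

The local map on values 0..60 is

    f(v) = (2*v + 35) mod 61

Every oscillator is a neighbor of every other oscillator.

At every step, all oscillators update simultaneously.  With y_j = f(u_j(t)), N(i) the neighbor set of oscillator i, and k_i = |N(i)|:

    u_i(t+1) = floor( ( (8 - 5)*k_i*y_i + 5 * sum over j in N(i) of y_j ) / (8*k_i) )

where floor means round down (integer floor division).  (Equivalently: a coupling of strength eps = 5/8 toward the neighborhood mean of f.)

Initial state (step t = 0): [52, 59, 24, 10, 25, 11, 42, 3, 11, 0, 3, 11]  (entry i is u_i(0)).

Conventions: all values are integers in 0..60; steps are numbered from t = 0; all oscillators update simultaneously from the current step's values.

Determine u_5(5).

Simulating step by step:
t=0: [52, 59, 24, 10, 25, 11, 42, 3, 11, 0, 3, 11]
t=1: [33, 37, 35, 45, 35, 46, 46, 41, 46, 39, 41, 46]
t=2: [33, 35, 34, 21, 34, 22, 22, 38, 22, 37, 38, 22]
t=3: [35, 36, 36, 28, 36, 28, 28, 38, 28, 38, 38, 28]
t=4: [41, 42, 42, 36, 42, 36, 36, 43, 36, 43, 43, 36]
t=5: [54, 54, 54, 51, 54, 51, 51, 55, 51, 55, 55, 51]

Answer: u_5(5) = 51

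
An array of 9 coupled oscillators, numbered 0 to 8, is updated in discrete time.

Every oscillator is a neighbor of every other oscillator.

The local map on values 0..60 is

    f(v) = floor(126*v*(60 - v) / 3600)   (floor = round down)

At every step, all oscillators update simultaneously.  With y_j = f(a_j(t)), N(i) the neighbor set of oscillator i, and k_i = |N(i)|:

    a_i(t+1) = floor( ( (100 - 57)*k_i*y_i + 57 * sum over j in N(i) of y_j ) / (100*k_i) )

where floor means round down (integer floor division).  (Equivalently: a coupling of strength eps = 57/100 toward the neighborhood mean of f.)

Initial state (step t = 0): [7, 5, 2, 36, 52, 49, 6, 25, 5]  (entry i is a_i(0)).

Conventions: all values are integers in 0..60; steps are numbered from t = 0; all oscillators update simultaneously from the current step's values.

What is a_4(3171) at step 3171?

Answer: a_4(3171) = 31
Key observation: The state at step 4, [31, 31, 31, 31, 31, 31, 31, 31, 31], reappears at step 5: the system is in a cycle of period 1 from step 4 on.  Therefore the state at step 3171 equals the state at step 4 + ((3171 - 4) mod 1) = 4, which is [31, 31, 31, 31, 31, 31, 31, 31, 31].

Derivation:
t=0: [7, 5, 2, 36, 52, 49, 6, 25, 5]
t=1: [14, 12, 11, 20, 14, 16, 13, 20, 12]
t=2: [22, 21, 20, 24, 22, 23, 21, 24, 21]
t=3: [28, 28, 28, 29, 28, 28, 28, 29, 28]
t=4: [31, 31, 31, 31, 31, 31, 31, 31, 31]
t=5: [31, 31, 31, 31, 31, 31, 31, 31, 31]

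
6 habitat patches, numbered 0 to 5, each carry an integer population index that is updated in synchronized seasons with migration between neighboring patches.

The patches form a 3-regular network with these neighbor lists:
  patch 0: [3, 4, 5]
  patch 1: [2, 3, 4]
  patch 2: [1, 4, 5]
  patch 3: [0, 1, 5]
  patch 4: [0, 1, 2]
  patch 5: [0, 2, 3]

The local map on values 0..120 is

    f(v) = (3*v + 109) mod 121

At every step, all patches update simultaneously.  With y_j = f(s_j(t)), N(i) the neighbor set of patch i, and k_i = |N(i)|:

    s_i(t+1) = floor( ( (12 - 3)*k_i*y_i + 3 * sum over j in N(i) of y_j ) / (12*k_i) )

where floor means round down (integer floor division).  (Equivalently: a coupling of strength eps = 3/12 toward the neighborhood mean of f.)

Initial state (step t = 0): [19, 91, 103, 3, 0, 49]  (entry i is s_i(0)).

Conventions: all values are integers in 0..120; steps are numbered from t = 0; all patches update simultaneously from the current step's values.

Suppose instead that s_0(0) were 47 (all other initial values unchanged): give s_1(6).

Answer: s_1(6) = 38
Key observation: This trace re-runs the system from the modified initial state.

Derivation:
t=0: [47, 91, 103, 3, 0, 49]
t=1: [26, 37, 53, 91, 88, 25]
t=2: [57, 78, 33, 33, 23, 56]
t=3: [43, 95, 81, 79, 61, 43]
t=4: [110, 45, 99, 100, 59, 115]
t=5: [72, 12, 43, 48, 43, 82]
t=6: [82, 38, 108, 26, 106, 102]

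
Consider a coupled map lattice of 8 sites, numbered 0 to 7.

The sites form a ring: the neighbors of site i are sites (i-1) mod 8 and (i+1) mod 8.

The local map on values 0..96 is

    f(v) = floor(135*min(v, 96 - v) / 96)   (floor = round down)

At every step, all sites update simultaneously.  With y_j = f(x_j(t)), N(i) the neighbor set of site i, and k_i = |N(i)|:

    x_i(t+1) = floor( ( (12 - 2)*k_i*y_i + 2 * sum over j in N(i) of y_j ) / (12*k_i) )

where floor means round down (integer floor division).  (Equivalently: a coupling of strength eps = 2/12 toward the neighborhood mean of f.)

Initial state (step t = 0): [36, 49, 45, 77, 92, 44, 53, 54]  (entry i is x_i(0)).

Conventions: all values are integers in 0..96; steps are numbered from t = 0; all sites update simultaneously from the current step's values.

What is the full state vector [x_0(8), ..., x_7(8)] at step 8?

Simulating step by step:
t=0: [36, 49, 45, 77, 92, 44, 53, 54]
t=1: [52, 64, 60, 27, 11, 56, 60, 58]
t=2: [59, 46, 48, 36, 20, 52, 50, 53]
t=3: [53, 63, 65, 49, 32, 58, 63, 59]
t=4: [58, 46, 45, 62, 47, 51, 47, 52]
t=5: [54, 63, 61, 49, 64, 63, 65, 60]
t=6: [57, 47, 50, 62, 46, 45, 43, 50]
t=7: [55, 64, 62, 49, 62, 62, 60, 62]
t=8: [55, 46, 48, 62, 48, 47, 49, 48]

Answer: [55, 46, 48, 62, 48, 47, 49, 48]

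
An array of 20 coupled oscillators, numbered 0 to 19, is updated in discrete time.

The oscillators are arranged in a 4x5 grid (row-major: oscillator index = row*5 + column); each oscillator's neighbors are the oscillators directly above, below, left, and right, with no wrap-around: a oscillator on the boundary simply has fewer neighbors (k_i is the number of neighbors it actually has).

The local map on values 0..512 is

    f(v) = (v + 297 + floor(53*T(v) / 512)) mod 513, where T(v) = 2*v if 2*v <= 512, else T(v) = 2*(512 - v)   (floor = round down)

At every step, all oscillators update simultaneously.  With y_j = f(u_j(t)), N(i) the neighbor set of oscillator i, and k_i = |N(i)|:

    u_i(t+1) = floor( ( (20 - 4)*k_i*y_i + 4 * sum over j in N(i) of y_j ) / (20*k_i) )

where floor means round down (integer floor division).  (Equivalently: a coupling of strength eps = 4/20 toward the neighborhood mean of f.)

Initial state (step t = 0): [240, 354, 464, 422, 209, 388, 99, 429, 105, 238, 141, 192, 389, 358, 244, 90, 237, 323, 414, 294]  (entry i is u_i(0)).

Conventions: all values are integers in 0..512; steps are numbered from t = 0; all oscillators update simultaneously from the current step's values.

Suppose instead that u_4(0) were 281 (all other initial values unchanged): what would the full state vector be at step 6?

Answer: [185, 245, 354, 354, 184, 357, 388, 374, 400, 187, 464, 188, 244, 260, 179, 469, 181, 210, 259, 199]
Key observation: This trace re-runs the system from the modified initial state.

Derivation:
t=0: [240, 354, 464, 422, 281, 388, 99, 429, 105, 238, 141, 192, 389, 358, 244, 90, 237, 323, 414, 294]
t=1: [95, 185, 247, 232, 119, 221, 363, 248, 373, 97, 414, 69, 186, 184, 86, 377, 93, 149, 203, 128]
t=2: [334, 50, 75, 98, 399, 93, 167, 89, 176, 399, 215, 344, 53, 35, 378, 213, 396, 410, 85, 403]
t=3: [199, 354, 388, 405, 226, 373, 465, 410, 475, 225, 75, 184, 344, 344, 201, 57, 191, 236, 370, 226]
t=4: [54, 167, 197, 203, 71, 192, 235, 216, 244, 67, 346, 45, 152, 161, 39, 332, 40, 78, 165, 65]
t=5: [340, 428, 54, 55, 346, 51, 99, 67, 109, 355, 165, 333, 447, 462, 358, 173, 335, 400, 480, 384]
t=6: [185, 245, 354, 354, 184, 357, 388, 374, 400, 187, 464, 188, 244, 260, 179, 469, 181, 210, 259, 199]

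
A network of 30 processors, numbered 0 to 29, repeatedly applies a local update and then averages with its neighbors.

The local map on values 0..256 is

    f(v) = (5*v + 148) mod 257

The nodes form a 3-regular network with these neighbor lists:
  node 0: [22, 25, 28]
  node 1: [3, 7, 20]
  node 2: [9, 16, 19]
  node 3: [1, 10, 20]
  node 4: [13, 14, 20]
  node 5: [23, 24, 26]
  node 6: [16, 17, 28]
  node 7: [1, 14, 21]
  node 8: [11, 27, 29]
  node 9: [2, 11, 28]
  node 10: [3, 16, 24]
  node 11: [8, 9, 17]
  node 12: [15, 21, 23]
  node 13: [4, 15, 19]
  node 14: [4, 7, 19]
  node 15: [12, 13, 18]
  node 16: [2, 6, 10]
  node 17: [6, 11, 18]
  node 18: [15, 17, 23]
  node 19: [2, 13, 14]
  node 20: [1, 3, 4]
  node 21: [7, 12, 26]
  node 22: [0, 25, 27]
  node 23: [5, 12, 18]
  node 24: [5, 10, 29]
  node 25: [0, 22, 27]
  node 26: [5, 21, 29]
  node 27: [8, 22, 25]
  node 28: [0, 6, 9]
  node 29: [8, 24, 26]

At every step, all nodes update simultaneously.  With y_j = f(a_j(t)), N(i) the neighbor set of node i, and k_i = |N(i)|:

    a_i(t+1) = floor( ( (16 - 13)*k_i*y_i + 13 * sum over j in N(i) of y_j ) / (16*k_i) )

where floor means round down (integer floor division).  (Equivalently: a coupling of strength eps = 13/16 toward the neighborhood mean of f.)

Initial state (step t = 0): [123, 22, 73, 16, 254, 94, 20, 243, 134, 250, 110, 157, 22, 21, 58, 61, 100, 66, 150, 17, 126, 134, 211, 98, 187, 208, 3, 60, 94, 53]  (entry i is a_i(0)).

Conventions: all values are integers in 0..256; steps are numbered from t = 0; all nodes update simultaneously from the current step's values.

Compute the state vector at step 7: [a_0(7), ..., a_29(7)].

Answer: [117, 179, 142, 124, 197, 135, 92, 139, 78, 60, 178, 49, 104, 207, 212, 126, 56, 53, 109, 154, 174, 124, 109, 61, 93, 109, 81, 108, 41, 132]

Derivation:
t=0: [123, 22, 73, 16, 254, 94, 20, 243, 134, 250, 110, 157, 22, 21, 58, 61, 100, 66, 150, 17, 126, 134, 211, 98, 187, 208, 3, 60, 94, 53]
t=1: [165, 84, 178, 94, 144, 112, 170, 76, 146, 162, 147, 133, 99, 199, 154, 139, 211, 186, 170, 230, 99, 74, 195, 86, 130, 196, 113, 139, 184, 101]
t=2: [101, 77, 103, 99, 124, 114, 114, 58, 88, 59, 103, 101, 62, 70, 61, 141, 127, 143, 92, 76, 93, 93, 119, 160, 125, 118, 128, 95, 174, 116]
t=3: [215, 114, 85, 96, 192, 91, 133, 118, 139, 179, 66, 121, 134, 139, 158, 160, 138, 135, 112, 161, 127, 126, 170, 168, 153, 171, 143, 163, 189, 65]
t=4: [178, 133, 82, 139, 82, 138, 57, 144, 188, 101, 128, 82, 117, 132, 162, 117, 99, 138, 157, 114, 110, 99, 210, 130, 169, 209, 101, 179, 80, 123]
t=5: [101, 103, 136, 79, 118, 117, 95, 115, 94, 59, 117, 80, 142, 133, 128, 154, 88, 116, 115, 110, 77, 147, 83, 126, 131, 83, 146, 109, 94, 160]
t=6: [80, 97, 130, 110, 63, 80, 126, 114, 125, 87, 77, 142, 88, 158, 170, 119, 118, 135, 138, 65, 112, 130, 108, 140, 172, 108, 157, 88, 137, 99]
t=7: [117, 179, 142, 124, 197, 135, 92, 139, 78, 60, 178, 49, 104, 207, 212, 126, 56, 53, 109, 154, 174, 124, 109, 61, 93, 109, 81, 108, 41, 132]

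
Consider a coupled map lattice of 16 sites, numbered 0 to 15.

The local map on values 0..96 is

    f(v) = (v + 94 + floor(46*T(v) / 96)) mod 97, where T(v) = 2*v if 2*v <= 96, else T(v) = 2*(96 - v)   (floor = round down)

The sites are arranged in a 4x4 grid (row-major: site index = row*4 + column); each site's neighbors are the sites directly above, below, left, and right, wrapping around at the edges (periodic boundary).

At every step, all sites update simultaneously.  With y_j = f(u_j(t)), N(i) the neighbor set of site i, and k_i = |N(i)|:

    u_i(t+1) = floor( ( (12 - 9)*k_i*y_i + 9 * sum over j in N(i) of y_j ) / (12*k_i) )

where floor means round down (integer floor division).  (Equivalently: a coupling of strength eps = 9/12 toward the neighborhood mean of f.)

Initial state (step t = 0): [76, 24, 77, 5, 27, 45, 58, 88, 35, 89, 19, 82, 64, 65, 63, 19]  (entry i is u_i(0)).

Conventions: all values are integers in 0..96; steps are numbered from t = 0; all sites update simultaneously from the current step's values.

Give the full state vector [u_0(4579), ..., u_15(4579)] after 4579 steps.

Simulating step by step:
t=0: [76, 24, 77, 5, 27, 45, 58, 88, 35, 89, 19, 82, 64, 65, 63, 19]
t=1: [58, 78, 66, 59, 74, 73, 79, 67, 77, 74, 77, 65, 75, 82, 69, 61]
t=2: [91, 91, 91, 91, 91, 92, 91, 91, 91, 92, 91, 91, 91, 91, 91, 91]
t=3: [92, 92, 92, 92, 92, 92, 92, 92, 92, 92, 92, 92, 92, 92, 92, 92]
t=4: [92, 92, 92, 92, 92, 92, 92, 92, 92, 92, 92, 92, 92, 92, 92, 92]

Answer: [92, 92, 92, 92, 92, 92, 92, 92, 92, 92, 92, 92, 92, 92, 92, 92]
Key observation: The state at step 3, [92, 92, 92, 92, 92, 92, 92, 92, 92, 92, 92, 92, 92, 92, 92, 92], reappears at step 4: the system is in a cycle of period 1 from step 3 on.  Therefore the state at step 4579 equals the state at step 3 + ((4579 - 3) mod 1) = 3, which is [92, 92, 92, 92, 92, 92, 92, 92, 92, 92, 92, 92, 92, 92, 92, 92].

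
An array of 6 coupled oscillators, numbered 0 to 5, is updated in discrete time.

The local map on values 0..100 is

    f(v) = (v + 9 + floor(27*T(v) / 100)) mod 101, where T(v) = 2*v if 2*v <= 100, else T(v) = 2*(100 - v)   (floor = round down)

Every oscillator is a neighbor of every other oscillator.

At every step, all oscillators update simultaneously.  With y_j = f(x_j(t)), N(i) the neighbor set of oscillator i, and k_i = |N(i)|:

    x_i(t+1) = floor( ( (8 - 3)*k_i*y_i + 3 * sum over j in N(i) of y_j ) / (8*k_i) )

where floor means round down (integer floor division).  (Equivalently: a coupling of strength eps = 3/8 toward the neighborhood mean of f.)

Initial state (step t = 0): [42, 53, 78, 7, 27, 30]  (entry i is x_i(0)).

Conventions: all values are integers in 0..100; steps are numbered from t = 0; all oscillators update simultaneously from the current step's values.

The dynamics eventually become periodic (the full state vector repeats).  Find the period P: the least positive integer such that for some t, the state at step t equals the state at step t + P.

Simulating step by step:
t=0: [42, 53, 78, 7, 27, 30]
t=1: [68, 76, 82, 39, 56, 58]
t=2: [91, 93, 95, 78, 88, 89]
t=3: [10, 10, 11, 62, 9, 9]
t=4: [28, 28, 29, 65, 27, 27]
t=5: [54, 54, 55, 76, 53, 53]
t=6: [87, 87, 88, 93, 87, 87]
t=7: [2, 2, 2, 3, 2, 2]
t=8: [12, 12, 12, 12, 12, 12]
t=9: [27, 27, 27, 27, 27, 27]
t=10: [50, 50, 50, 50, 50, 50]
t=11: [86, 86, 86, 86, 86, 86]
t=12: [1, 1, 1, 1, 1, 1]
t=13: [10, 10, 10, 10, 10, 10]
t=14: [24, 24, 24, 24, 24, 24]
t=15: [45, 45, 45, 45, 45, 45]
t=16: [78, 78, 78, 78, 78, 78]
t=17: [98, 98, 98, 98, 98, 98]
t=18: [7, 7, 7, 7, 7, 7]
t=19: [19, 19, 19, 19, 19, 19]
t=20: [38, 38, 38, 38, 38, 38]
t=21: [67, 67, 67, 67, 67, 67]
t=22: [93, 93, 93, 93, 93, 93]
t=23: [4, 4, 4, 4, 4, 4]
t=24: [15, 15, 15, 15, 15, 15]
t=25: [32, 32, 32, 32, 32, 32]
t=26: [58, 58, 58, 58, 58, 58]
t=27: [89, 89, 89, 89, 89, 89]
t=28: [2, 2, 2, 2, 2, 2]
t=29: [12, 12, 12, 12, 12, 12]

Answer: 21
Key observation: The state at step 8, [12, 12, 12, 12, 12, 12], reappears at step 29 — and no state repeats earlier — so the cycle the system enters has period 21.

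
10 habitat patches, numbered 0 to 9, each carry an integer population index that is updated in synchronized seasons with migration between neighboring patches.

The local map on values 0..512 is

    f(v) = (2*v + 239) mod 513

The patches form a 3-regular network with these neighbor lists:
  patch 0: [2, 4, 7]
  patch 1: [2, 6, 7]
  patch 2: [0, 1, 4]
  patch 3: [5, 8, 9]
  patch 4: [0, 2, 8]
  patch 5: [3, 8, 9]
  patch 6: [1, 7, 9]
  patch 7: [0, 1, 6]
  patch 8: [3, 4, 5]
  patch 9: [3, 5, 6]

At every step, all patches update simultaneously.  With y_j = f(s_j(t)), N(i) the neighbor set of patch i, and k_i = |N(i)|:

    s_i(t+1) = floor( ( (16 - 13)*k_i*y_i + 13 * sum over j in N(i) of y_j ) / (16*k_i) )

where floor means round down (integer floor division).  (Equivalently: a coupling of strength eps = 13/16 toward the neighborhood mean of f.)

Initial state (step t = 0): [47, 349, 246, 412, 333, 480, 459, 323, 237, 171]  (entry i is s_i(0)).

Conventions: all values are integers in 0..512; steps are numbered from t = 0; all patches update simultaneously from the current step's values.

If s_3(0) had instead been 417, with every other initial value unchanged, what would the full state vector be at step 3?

Simulating step by step:
t=0: [47, 349, 246, 417, 333, 480, 459, 323, 237, 171]
t=1: [328, 274, 352, 128, 276, 117, 258, 310, 203, 107]
t=2: [357, 327, 333, 379, 307, 381, 335, 308, 362, 412]
t=3: [373, 377, 387, 354, 410, 354, 279, 393, 439, 377]

Answer: [373, 377, 387, 354, 410, 354, 279, 393, 439, 377]
Key observation: This trace re-runs the system from the modified initial state.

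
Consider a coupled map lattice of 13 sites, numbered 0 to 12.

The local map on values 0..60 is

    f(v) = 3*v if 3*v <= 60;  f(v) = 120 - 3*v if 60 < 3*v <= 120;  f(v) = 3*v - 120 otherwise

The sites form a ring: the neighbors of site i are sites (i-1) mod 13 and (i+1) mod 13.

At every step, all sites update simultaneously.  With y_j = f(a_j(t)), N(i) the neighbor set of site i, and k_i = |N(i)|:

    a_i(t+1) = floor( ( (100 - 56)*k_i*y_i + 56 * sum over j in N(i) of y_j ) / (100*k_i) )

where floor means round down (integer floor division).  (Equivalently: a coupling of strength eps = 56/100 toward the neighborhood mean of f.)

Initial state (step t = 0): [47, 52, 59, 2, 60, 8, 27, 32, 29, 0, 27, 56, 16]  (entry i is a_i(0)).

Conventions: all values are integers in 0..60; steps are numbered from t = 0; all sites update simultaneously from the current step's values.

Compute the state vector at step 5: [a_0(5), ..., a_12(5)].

Answer: [24, 10, 4, 10, 23, 39, 41, 28, 12, 11, 26, 40, 39]

Derivation:
t=0: [47, 52, 59, 2, 60, 8, 27, 32, 29, 0, 27, 56, 16]
t=1: [32, 37, 36, 35, 34, 38, 30, 30, 21, 20, 30, 45, 40]
t=2: [13, 14, 12, 15, 13, 16, 23, 37, 50, 50, 34, 15, 10]
t=3: [37, 39, 40, 40, 43, 46, 38, 26, 24, 26, 28, 33, 36]
t=4: [8, 3, 0, 2, 9, 12, 19, 33, 44, 42, 33, 22, 13]
t=5: [24, 10, 4, 10, 23, 39, 41, 28, 12, 11, 26, 40, 39]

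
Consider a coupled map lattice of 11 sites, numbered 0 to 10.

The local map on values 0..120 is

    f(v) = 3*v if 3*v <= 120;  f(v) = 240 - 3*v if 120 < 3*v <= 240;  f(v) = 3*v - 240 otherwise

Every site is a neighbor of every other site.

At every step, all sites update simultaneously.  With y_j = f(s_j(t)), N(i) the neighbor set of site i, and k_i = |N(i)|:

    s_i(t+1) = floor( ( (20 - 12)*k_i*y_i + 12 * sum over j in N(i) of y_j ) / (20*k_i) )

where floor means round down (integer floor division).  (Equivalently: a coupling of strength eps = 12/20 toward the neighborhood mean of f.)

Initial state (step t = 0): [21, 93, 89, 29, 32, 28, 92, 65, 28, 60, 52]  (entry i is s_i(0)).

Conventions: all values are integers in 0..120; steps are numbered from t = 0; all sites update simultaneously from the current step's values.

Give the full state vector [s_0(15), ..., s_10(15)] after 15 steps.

Simulating step by step:
t=0: [21, 93, 89, 29, 32, 28, 92, 65, 28, 60, 52]
t=1: [63, 55, 51, 71, 74, 70, 54, 57, 70, 62, 70]
t=2: [50, 58, 62, 42, 39, 43, 59, 56, 43, 51, 43]
t=3: [90, 82, 78, 98, 99, 97, 81, 84, 97, 89, 97]
t=4: [31, 22, 22, 39, 40, 38, 21, 24, 38, 30, 38]
t=5: [93, 84, 84, 101, 102, 100, 83, 86, 100, 92, 100]
t=6: [39, 30, 30, 47, 48, 46, 29, 32, 46, 38, 46]
t=7: [105, 96, 96, 99, 98, 100, 95, 98, 100, 104, 100]
t=8: [63, 54, 54, 57, 56, 58, 53, 56, 58, 62, 58]
t=9: [62, 71, 71, 68, 69, 67, 72, 69, 67, 63, 67]
t=10: [42, 33, 33, 36, 35, 37, 32, 35, 37, 41, 37]
t=11: [109, 104, 104, 107, 106, 108, 103, 106, 108, 110, 108]
t=12: [82, 77, 77, 80, 79, 81, 76, 79, 81, 83, 81]
t=13: [5, 6, 6, 3, 4, 4, 7, 4, 4, 6, 4]
t=14: [14, 15, 15, 12, 13, 13, 16, 13, 13, 15, 13]
t=15: [41, 42, 42, 39, 40, 40, 43, 40, 40, 42, 40]

Answer: [41, 42, 42, 39, 40, 40, 43, 40, 40, 42, 40]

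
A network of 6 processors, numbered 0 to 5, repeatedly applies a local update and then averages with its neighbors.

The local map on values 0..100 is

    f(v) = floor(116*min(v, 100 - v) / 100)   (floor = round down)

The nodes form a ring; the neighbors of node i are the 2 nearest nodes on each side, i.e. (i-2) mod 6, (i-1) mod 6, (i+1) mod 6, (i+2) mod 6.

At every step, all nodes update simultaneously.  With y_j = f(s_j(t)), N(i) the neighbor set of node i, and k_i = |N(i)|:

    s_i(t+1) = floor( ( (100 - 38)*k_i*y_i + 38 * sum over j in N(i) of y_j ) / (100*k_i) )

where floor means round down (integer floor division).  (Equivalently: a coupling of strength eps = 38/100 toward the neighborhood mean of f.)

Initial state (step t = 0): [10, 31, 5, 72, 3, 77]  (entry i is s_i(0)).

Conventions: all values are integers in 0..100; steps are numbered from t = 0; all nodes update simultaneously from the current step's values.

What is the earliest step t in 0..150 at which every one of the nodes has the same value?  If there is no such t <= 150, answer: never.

Answer: 10
Key observation: Synchronization is absorbing here: once all nodes are equal they stay equal, and step 10 is the first all-equal step.

Derivation:
t=0: [10, 31, 5, 72, 3, 77]  (not all equal)
t=1: [13, 28, 10, 26, 8, 23]  (not all equal)
t=2: [16, 27, 14, 26, 13, 24]  (not all equal)
t=3: [19, 27, 18, 27, 17, 25]  (not all equal)
t=4: [23, 28, 22, 28, 21, 27]  (not all equal)
t=5: [26, 30, 26, 30, 25, 30]  (not all equal)
t=6: [30, 33, 30, 33, 30, 33]  (not all equal)
t=7: [34, 37, 34, 37, 34, 37]  (not all equal)
t=8: [39, 41, 39, 41, 39, 41]  (not all equal)
t=9: [45, 46, 45, 46, 45, 46]  (not all equal)
t=10: [52, 52, 52, 52, 52, 52]  (all equal)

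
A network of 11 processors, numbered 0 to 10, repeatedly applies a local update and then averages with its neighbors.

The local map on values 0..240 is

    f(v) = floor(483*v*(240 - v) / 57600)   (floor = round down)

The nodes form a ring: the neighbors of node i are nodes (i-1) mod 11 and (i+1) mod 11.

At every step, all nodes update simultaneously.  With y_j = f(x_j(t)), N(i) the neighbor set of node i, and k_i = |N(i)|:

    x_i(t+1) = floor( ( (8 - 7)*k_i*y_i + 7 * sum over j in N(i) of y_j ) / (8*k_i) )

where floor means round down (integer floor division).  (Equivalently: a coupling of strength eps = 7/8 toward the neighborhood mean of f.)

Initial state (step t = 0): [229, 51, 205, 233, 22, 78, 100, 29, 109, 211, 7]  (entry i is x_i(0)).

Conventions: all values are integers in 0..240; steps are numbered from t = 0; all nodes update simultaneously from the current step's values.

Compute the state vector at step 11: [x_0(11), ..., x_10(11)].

Answer: [120, 120, 120, 120, 120, 120, 120, 120, 120, 120, 120]

Derivation:
t=0: [229, 51, 205, 233, 22, 78, 100, 29, 109, 211, 7]
t=1: [43, 45, 48, 45, 56, 81, 82, 109, 59, 64, 33]
t=2: [65, 73, 73, 80, 89, 98, 112, 101, 104, 75, 79]
t=3: [102, 98, 104, 107, 111, 116, 116, 118, 111, 110, 99]
t=4: [116, 117, 117, 119, 119, 120, 120, 120, 119, 118, 118]
t=5: [120, 120, 120, 120, 120, 120, 120, 120, 120, 120, 120]
t=6: [120, 120, 120, 120, 120, 120, 120, 120, 120, 120, 120]
t=7: [120, 120, 120, 120, 120, 120, 120, 120, 120, 120, 120]
t=8: [120, 120, 120, 120, 120, 120, 120, 120, 120, 120, 120]
t=9: [120, 120, 120, 120, 120, 120, 120, 120, 120, 120, 120]
t=10: [120, 120, 120, 120, 120, 120, 120, 120, 120, 120, 120]
t=11: [120, 120, 120, 120, 120, 120, 120, 120, 120, 120, 120]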